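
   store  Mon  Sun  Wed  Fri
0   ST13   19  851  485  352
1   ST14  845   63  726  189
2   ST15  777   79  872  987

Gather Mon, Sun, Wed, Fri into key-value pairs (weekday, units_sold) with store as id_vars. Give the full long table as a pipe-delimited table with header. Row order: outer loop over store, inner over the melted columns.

| store | weekday | units_sold |
| ST13 | Mon | 19 |
| ST13 | Sun | 851 |
| ST13 | Wed | 485 |
| ST13 | Fri | 352 |
| ST14 | Mon | 845 |
| ST14 | Sun | 63 |
| ST14 | Wed | 726 |
| ST14 | Fri | 189 |
| ST15 | Mon | 777 |
| ST15 | Sun | 79 |
| ST15 | Wed | 872 |
| ST15 | Fri | 987 |

Each (store, column) pair becomes one row: 3 × 4 = 12 rows.
For example, (ST13, Mon) → units_sold=19.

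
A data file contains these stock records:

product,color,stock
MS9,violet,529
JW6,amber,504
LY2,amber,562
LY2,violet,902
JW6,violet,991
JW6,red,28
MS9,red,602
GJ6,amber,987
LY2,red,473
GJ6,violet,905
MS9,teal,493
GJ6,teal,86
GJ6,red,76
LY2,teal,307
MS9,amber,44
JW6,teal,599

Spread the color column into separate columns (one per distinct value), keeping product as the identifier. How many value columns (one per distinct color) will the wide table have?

4 distinct color values: red, teal, violet, amber.

4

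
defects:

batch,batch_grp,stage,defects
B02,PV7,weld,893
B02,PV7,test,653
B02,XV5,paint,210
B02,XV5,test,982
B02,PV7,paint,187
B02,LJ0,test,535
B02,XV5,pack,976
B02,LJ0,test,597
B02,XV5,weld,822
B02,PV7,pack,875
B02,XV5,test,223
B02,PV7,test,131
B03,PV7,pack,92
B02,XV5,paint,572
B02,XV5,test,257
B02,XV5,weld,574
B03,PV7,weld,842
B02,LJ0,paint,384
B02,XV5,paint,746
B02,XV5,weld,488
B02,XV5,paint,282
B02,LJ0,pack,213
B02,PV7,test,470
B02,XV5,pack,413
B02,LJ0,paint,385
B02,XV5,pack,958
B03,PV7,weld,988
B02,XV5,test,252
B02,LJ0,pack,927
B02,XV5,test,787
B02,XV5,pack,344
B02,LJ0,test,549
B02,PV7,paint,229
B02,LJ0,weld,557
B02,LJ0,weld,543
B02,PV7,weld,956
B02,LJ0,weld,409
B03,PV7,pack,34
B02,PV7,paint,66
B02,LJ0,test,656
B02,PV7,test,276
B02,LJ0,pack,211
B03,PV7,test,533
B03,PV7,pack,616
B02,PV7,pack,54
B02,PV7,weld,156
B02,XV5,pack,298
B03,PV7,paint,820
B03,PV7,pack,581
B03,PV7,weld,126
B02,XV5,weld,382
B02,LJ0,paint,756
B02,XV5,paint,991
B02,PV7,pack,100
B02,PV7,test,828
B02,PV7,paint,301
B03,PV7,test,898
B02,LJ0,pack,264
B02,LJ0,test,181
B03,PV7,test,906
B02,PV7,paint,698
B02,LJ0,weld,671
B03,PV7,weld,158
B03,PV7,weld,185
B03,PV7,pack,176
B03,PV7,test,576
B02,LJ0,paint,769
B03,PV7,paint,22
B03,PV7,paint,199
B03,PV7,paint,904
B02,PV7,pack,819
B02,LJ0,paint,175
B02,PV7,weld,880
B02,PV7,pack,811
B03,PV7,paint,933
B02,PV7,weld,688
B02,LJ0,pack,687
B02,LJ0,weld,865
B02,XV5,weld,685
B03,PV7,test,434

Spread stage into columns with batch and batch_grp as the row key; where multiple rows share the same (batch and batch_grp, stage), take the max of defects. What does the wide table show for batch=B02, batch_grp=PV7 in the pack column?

875

Rows with batch=B02, batch_grp=PV7 and stage=pack: defects values are 875, 54, 100, 819, 811.
max(875, 54, 100, 819, 811) = 875.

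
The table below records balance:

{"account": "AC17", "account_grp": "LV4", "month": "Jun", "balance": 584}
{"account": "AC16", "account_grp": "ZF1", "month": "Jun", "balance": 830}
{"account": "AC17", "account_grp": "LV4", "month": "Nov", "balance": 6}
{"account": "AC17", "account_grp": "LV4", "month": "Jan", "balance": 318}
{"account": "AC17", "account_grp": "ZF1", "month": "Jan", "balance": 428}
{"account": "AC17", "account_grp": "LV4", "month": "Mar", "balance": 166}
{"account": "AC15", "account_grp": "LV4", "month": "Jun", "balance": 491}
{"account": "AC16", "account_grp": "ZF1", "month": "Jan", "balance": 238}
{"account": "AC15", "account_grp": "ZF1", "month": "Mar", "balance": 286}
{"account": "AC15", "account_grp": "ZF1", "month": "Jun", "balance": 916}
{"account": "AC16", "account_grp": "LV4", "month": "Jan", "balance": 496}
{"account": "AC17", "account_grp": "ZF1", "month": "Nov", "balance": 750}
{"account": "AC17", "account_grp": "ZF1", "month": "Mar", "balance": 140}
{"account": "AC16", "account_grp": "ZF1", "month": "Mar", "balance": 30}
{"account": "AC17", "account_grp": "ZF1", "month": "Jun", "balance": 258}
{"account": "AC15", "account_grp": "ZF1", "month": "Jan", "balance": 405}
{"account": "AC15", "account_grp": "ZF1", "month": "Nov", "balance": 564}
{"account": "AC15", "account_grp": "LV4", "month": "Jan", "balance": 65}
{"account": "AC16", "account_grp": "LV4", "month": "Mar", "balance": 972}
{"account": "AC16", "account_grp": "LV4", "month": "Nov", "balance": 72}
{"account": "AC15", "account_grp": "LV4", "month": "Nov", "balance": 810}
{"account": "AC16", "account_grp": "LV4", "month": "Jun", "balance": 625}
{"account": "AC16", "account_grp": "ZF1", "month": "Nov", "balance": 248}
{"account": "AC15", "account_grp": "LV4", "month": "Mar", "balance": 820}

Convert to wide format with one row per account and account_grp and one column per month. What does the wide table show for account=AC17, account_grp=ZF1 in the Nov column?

Wide layout: rows indexed by account and account_grp, columns are the 4 distinct month values (Jun, Nov, Jan, Mar).
Cell (account=AC17, account_grp=ZF1, month=Nov) draws from the long row where account=AC17, account_grp=ZF1 and month=Nov, which has balance=750.

750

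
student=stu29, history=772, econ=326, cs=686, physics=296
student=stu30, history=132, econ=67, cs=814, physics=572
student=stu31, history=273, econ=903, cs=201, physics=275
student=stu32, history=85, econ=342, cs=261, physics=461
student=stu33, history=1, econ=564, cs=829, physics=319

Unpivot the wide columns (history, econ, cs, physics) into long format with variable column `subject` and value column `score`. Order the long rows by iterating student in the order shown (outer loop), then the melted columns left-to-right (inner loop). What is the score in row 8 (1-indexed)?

20 rows total (5 × 4). Row 8: index ⌊(8-1)/4⌋ = 1 into student → stu30; (8-1) mod 4 = 3 into the melted columns → physics.
So row 8 is (stu30, physics, 572); score = 572.

572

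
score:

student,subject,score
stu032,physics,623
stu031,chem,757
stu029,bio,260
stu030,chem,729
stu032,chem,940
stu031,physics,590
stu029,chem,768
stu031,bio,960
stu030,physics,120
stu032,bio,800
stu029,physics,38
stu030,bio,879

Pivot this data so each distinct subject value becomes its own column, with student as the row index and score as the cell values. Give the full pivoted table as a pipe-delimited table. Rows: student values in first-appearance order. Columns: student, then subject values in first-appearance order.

Columns: student plus the 3 distinct subject values (physics, chem, bio).
For example, row stu032 column physics takes score=623 from the long row (stu032, physics).

| student | physics | chem | bio |
| stu032 | 623 | 940 | 800 |
| stu031 | 590 | 757 | 960 |
| stu029 | 38 | 768 | 260 |
| stu030 | 120 | 729 | 879 |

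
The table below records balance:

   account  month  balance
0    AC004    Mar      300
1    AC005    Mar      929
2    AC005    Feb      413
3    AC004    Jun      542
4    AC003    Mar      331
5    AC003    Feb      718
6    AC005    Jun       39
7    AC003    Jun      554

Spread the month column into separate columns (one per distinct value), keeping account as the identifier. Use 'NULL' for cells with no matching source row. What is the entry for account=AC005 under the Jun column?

39

The long row with account=AC005, month=Jun has balance=39.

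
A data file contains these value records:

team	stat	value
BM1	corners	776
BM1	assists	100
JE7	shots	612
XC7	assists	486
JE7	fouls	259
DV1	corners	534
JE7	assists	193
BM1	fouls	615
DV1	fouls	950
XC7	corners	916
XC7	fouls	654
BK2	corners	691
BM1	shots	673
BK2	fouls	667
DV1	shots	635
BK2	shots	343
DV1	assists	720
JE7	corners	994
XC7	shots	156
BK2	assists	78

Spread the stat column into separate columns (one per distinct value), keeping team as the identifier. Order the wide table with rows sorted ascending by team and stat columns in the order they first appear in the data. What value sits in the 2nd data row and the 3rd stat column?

673

With rows sorted ascending by team, row 2 is team=BM1. stat columns in first-appearance order: corners, assists, shots, fouls; column 3 is shots.
Long rows with team=BM1, stat=shots: value = 673.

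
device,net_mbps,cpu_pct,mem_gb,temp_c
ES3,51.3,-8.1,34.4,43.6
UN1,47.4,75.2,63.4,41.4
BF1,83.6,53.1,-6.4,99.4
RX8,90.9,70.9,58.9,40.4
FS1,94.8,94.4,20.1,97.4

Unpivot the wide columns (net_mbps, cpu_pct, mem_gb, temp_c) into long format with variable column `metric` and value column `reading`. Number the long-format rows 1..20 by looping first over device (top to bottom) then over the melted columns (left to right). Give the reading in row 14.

70.9

20 rows total (5 × 4). Row 14: index ⌊(14-1)/4⌋ = 3 into device → RX8; (14-1) mod 4 = 1 into the melted columns → cpu_pct.
So row 14 is (RX8, cpu_pct, 70.9); reading = 70.9.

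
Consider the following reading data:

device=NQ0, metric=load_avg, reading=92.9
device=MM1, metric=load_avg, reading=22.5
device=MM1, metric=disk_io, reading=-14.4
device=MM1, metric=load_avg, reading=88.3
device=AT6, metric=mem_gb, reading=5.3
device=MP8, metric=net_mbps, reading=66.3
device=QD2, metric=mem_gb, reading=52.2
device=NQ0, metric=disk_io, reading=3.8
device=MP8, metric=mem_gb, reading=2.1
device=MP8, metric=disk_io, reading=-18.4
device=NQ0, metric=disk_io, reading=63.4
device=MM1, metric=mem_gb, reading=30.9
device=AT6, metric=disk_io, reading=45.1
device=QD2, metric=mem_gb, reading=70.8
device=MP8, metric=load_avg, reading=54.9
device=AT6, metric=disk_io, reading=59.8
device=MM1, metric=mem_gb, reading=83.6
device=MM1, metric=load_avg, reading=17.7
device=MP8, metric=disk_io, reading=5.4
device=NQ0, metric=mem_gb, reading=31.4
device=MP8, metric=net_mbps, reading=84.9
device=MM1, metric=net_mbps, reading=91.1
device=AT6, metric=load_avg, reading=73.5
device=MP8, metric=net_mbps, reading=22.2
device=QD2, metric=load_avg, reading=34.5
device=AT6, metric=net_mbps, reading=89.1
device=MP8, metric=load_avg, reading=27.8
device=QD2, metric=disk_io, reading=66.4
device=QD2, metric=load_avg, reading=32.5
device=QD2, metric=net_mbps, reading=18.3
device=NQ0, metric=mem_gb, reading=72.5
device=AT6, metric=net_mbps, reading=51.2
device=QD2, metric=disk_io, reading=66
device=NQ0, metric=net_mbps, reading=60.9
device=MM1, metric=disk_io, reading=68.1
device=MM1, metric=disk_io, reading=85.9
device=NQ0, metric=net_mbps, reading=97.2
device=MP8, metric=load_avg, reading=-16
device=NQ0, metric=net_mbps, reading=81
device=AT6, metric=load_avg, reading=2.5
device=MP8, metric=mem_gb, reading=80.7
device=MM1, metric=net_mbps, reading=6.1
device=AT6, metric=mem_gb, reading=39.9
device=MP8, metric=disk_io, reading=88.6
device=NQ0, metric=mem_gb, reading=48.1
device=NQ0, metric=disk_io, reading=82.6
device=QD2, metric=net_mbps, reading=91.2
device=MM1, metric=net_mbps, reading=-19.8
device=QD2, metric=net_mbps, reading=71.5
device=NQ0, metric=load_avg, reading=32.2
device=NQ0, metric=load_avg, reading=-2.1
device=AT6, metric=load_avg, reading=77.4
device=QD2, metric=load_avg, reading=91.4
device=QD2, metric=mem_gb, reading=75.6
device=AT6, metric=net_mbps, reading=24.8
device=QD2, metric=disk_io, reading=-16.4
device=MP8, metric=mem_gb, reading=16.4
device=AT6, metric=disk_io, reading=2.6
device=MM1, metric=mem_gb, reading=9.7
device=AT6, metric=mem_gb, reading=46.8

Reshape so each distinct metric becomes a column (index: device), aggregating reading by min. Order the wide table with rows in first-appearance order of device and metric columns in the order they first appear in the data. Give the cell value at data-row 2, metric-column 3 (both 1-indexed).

9.7

With rows in first-appearance order of device, row 2 is device=MM1. metric columns in first-appearance order: load_avg, disk_io, mem_gb, net_mbps; column 3 is mem_gb.
Long rows with device=MM1, metric=mem_gb: min(30.9, 83.6, 9.7) = 9.7.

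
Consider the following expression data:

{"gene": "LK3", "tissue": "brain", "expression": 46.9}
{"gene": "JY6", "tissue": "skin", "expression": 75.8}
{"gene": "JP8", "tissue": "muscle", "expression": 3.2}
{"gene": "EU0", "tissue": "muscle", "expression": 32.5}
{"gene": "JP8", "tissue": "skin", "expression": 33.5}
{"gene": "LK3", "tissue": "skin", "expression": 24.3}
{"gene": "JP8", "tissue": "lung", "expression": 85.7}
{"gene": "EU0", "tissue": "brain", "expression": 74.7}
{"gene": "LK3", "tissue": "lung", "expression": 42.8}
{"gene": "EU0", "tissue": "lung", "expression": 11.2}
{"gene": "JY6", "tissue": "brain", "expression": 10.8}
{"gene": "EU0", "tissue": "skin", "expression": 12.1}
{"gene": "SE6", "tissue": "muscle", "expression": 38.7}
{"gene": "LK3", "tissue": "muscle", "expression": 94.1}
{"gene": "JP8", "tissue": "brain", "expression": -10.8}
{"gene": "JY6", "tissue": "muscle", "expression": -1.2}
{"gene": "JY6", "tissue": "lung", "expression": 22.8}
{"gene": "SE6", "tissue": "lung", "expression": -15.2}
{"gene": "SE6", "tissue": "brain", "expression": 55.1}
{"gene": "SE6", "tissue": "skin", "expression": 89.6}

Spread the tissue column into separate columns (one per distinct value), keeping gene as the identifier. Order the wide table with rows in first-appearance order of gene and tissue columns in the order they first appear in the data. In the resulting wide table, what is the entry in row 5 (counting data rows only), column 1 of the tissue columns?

With rows in first-appearance order of gene, row 5 is gene=SE6. tissue columns in first-appearance order: brain, skin, muscle, lung; column 1 is brain.
Long rows with gene=SE6, tissue=brain: expression = 55.1.

55.1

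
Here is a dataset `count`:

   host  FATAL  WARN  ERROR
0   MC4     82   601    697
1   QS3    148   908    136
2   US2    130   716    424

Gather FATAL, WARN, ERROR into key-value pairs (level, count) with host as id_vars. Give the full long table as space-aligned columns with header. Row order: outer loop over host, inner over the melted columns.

host  level  count
MC4   FATAL  82   
MC4   WARN   601  
MC4   ERROR  697  
QS3   FATAL  148  
QS3   WARN   908  
QS3   ERROR  136  
US2   FATAL  130  
US2   WARN   716  
US2   ERROR  424  

Each (host, column) pair becomes one row: 3 × 3 = 9 rows.
For example, (MC4, FATAL) → count=82.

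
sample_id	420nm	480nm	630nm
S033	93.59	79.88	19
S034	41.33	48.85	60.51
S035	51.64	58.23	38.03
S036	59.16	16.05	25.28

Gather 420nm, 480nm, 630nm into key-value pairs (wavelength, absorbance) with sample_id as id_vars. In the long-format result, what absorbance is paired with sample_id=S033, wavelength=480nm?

79.88

Unpivoting turns each (sample_id, wide-column) pair into one long row.
The wide cell at row S033, column 480nm holds 79.88, so the long row (S033, 480nm) has absorbance=79.88.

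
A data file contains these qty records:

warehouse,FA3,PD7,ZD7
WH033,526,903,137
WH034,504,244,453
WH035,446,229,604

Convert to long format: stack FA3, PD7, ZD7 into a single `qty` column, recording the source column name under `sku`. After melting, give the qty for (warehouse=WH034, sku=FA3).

504

Unpivoting turns each (warehouse, wide-column) pair into one long row.
The wide cell at row WH034, column FA3 holds 504, so the long row (WH034, FA3) has qty=504.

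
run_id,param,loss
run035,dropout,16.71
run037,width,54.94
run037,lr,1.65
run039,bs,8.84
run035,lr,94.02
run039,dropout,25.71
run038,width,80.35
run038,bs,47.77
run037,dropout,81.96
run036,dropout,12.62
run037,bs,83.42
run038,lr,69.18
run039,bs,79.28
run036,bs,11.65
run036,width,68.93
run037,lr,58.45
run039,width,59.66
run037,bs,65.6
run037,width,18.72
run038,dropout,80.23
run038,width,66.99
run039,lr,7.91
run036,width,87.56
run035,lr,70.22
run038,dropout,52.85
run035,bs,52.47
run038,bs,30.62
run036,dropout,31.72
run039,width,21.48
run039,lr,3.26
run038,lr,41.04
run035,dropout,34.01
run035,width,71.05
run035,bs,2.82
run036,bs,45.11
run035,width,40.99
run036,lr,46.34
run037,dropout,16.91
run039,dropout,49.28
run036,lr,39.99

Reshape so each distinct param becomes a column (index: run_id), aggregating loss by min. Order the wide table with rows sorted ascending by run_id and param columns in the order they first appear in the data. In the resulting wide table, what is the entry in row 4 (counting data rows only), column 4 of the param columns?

With rows sorted ascending by run_id, row 4 is run_id=run038. param columns in first-appearance order: dropout, width, lr, bs; column 4 is bs.
Long rows with run_id=run038, param=bs: min(47.77, 30.62) = 30.62.

30.62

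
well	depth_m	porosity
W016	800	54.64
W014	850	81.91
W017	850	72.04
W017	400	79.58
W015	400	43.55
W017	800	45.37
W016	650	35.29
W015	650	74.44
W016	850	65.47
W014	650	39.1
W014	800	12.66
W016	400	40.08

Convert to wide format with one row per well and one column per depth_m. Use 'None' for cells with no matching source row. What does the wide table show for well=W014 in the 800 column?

12.66

The long row with well=W014, depth_m=800 has porosity=12.66.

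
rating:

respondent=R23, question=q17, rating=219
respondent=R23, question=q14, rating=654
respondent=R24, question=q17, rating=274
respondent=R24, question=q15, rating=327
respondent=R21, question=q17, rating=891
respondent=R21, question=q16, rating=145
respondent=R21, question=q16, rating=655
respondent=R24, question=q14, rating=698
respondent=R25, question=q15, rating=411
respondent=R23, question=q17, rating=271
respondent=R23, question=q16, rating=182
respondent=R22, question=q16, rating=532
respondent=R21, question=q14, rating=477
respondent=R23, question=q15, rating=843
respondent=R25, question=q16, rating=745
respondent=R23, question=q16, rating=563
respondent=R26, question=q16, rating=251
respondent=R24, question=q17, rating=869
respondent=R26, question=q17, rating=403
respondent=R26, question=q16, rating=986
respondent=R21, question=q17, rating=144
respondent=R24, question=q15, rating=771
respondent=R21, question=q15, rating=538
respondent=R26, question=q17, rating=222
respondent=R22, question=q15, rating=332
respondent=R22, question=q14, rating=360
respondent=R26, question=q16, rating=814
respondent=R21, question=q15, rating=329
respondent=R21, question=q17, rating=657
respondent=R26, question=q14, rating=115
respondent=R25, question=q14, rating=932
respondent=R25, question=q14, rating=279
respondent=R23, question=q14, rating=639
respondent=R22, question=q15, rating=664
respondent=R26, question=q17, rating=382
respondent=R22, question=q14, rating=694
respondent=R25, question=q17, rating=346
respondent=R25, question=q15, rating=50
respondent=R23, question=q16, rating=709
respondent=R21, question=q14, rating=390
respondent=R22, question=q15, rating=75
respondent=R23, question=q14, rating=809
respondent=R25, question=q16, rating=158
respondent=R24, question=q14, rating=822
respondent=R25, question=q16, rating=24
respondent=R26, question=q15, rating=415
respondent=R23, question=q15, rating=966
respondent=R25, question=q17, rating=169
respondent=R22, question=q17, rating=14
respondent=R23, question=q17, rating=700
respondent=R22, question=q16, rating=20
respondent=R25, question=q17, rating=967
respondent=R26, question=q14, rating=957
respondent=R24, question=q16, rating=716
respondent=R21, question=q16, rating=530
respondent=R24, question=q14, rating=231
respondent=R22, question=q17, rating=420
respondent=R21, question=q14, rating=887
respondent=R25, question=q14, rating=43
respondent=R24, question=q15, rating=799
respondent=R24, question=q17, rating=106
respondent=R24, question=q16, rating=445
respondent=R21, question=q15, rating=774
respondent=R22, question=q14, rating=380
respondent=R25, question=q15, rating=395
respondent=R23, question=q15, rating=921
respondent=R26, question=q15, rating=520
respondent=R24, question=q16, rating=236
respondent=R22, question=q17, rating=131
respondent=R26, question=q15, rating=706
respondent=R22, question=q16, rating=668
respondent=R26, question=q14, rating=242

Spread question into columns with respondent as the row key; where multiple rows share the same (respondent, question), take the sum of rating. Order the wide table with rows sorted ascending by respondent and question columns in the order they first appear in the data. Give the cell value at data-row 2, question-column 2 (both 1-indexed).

With rows sorted ascending by respondent, row 2 is respondent=R22. question columns in first-appearance order: q17, q14, q15, q16; column 2 is q14.
Long rows with respondent=R22, question=q14: 360 + 694 + 380 = 1434.

1434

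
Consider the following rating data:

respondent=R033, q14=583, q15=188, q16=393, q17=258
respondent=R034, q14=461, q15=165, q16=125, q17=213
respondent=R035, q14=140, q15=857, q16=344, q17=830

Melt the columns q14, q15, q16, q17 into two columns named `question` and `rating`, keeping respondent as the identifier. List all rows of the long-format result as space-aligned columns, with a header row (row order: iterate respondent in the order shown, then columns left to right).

Each (respondent, column) pair becomes one row: 3 × 4 = 12 rows.
For example, (R033, q14) → rating=583.

respondent  question  rating
R033        q14       583   
R033        q15       188   
R033        q16       393   
R033        q17       258   
R034        q14       461   
R034        q15       165   
R034        q16       125   
R034        q17       213   
R035        q14       140   
R035        q15       857   
R035        q16       344   
R035        q17       830   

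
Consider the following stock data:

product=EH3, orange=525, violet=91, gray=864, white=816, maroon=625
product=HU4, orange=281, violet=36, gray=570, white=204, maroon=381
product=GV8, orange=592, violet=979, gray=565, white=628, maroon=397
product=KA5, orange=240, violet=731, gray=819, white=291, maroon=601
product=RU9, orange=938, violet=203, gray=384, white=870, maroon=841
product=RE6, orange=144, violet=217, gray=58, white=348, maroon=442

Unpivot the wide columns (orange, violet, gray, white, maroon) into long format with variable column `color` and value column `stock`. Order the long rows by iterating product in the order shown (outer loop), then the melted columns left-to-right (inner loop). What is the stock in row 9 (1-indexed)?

30 rows total (6 × 5). Row 9: index ⌊(9-1)/5⌋ = 1 into product → HU4; (9-1) mod 5 = 3 into the melted columns → white.
So row 9 is (HU4, white, 204); stock = 204.

204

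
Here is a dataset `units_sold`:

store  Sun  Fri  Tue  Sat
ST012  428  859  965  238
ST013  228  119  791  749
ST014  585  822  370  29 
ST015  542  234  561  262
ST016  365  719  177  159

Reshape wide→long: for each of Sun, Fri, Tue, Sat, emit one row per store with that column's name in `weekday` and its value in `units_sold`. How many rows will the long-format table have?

5 store values × 4 melted columns = 20 rows.

20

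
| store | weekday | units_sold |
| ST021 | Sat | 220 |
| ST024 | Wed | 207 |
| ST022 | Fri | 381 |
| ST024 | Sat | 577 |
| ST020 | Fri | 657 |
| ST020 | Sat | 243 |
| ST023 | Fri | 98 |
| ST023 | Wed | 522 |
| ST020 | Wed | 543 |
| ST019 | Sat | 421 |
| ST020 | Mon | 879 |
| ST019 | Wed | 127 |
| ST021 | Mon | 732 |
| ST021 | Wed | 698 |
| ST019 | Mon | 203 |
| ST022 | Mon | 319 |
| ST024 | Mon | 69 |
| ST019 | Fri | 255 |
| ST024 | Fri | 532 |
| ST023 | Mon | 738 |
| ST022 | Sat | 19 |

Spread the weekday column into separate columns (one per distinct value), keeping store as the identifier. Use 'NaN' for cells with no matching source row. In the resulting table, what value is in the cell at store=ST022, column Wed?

No long-format row has store=ST022 and weekday=Wed, so the cell is NaN.

NaN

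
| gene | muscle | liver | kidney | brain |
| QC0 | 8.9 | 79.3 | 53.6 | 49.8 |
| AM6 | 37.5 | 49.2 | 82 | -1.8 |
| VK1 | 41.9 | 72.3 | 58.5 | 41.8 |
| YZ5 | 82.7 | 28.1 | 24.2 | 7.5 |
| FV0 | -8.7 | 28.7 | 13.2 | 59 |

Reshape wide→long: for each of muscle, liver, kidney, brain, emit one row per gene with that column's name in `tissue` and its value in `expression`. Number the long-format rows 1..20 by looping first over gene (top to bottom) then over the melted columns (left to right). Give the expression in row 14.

20 rows total (5 × 4). Row 14: index ⌊(14-1)/4⌋ = 3 into gene → YZ5; (14-1) mod 4 = 1 into the melted columns → liver.
So row 14 is (YZ5, liver, 28.1); expression = 28.1.

28.1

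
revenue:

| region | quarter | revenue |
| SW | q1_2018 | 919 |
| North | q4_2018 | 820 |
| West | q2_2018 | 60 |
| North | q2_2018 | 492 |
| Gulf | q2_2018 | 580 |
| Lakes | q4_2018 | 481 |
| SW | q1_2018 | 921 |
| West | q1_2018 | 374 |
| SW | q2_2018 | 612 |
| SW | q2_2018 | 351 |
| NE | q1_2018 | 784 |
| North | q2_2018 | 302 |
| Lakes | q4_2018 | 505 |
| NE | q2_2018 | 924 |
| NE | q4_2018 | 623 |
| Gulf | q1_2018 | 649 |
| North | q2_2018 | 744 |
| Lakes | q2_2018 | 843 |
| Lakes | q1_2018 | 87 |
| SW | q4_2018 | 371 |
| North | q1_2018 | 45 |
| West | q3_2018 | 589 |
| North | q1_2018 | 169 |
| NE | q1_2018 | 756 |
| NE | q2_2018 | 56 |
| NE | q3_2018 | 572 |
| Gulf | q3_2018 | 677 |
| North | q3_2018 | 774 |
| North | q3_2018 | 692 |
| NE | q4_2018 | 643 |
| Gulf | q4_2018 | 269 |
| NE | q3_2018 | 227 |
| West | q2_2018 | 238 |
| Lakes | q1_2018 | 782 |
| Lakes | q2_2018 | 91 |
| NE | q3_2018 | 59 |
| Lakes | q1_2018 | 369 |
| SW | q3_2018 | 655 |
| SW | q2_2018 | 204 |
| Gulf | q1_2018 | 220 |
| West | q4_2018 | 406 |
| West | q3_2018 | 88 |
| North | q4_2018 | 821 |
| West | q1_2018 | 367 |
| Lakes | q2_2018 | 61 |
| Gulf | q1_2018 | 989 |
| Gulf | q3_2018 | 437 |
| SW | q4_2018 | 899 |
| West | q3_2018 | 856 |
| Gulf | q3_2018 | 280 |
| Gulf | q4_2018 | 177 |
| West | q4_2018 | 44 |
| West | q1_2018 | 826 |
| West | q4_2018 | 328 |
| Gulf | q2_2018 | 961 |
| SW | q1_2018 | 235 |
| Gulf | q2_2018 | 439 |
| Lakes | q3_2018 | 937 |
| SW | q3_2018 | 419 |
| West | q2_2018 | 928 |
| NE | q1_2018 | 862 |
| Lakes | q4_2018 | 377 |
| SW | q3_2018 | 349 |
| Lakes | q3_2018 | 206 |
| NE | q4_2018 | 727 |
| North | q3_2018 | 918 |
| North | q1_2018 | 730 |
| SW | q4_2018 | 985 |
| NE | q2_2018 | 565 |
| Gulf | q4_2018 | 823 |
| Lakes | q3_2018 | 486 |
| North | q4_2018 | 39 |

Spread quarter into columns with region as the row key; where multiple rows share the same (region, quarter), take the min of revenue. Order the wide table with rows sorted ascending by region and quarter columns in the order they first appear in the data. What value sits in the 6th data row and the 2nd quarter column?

With rows sorted ascending by region, row 6 is region=West. quarter columns in first-appearance order: q1_2018, q4_2018, q2_2018, q3_2018; column 2 is q4_2018.
Long rows with region=West, quarter=q4_2018: min(406, 44, 328) = 44.

44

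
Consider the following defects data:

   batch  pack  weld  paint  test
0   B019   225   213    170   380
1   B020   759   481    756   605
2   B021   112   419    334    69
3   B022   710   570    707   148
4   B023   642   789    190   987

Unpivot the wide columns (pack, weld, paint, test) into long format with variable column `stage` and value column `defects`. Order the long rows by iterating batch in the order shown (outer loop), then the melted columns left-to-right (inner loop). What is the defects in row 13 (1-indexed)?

20 rows total (5 × 4). Row 13: index ⌊(13-1)/4⌋ = 3 into batch → B022; (13-1) mod 4 = 0 into the melted columns → pack.
So row 13 is (B022, pack, 710); defects = 710.

710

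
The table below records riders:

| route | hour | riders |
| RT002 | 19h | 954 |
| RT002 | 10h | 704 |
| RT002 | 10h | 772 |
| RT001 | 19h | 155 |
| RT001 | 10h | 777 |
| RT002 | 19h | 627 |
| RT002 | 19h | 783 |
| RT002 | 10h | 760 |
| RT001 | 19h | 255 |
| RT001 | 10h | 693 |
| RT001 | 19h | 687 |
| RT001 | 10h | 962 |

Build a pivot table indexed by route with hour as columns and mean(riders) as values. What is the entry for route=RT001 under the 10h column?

810.67

Rows with route=RT001 and hour=10h: riders values are 777, 693, 962.
(777 + 693 + 962) / 3 = 810.67.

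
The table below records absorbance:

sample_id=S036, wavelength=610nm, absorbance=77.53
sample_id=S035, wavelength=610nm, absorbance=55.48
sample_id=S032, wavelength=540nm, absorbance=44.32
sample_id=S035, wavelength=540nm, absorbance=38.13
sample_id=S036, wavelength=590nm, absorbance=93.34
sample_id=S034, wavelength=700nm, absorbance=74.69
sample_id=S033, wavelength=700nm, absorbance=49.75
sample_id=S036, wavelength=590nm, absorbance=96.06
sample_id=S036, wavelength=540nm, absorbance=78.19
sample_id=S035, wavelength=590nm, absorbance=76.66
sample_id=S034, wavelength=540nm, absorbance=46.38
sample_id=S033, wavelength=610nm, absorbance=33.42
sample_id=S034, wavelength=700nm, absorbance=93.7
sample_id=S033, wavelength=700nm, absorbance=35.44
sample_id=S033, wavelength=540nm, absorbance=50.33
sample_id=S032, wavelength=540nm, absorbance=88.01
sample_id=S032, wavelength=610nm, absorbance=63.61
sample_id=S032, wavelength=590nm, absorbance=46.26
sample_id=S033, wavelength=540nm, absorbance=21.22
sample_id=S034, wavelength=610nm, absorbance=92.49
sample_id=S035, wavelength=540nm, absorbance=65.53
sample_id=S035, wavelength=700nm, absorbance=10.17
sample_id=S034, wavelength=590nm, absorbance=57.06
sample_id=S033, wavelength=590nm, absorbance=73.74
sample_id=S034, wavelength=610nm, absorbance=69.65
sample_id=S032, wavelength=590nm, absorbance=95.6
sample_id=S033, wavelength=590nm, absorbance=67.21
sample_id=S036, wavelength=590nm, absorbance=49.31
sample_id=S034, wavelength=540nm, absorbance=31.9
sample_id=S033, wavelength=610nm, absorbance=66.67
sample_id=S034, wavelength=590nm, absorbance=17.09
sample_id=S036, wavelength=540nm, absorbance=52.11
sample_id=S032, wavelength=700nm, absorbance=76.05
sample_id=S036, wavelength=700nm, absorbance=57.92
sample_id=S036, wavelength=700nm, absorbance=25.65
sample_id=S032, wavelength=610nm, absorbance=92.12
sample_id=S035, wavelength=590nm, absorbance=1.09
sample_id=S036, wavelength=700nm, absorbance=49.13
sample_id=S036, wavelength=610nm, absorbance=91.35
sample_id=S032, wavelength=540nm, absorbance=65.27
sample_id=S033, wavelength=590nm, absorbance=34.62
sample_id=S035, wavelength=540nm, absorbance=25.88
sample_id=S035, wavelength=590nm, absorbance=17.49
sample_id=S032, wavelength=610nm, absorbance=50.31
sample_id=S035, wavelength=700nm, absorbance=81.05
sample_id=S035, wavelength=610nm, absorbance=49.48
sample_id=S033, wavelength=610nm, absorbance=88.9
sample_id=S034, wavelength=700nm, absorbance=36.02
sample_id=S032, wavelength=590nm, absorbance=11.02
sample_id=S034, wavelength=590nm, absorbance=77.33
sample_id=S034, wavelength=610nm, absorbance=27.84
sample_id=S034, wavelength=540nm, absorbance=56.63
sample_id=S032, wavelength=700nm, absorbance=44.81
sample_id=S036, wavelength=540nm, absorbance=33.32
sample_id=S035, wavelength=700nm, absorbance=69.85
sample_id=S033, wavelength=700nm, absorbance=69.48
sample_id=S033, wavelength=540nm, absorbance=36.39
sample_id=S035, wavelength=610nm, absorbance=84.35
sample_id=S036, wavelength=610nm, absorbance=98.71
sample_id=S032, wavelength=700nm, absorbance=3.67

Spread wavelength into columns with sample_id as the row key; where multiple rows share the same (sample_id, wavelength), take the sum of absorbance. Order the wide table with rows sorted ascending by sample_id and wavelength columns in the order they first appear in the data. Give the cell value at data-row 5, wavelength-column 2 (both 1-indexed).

163.62

With rows sorted ascending by sample_id, row 5 is sample_id=S036. wavelength columns in first-appearance order: 610nm, 540nm, 590nm, 700nm; column 2 is 540nm.
Long rows with sample_id=S036, wavelength=540nm: 78.19 + 52.11 + 33.32 = 163.62.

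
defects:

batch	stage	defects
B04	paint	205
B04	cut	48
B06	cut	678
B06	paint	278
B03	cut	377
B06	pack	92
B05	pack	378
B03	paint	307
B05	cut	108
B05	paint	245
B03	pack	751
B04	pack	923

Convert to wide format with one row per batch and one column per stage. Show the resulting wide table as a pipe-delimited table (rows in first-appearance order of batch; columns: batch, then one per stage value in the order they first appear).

Columns: batch plus the 3 distinct stage values (paint, cut, pack).
For example, row B04 column paint takes defects=205 from the long row (B04, paint).

| batch | paint | cut | pack |
| B04 | 205 | 48 | 923 |
| B06 | 278 | 678 | 92 |
| B03 | 307 | 377 | 751 |
| B05 | 245 | 108 | 378 |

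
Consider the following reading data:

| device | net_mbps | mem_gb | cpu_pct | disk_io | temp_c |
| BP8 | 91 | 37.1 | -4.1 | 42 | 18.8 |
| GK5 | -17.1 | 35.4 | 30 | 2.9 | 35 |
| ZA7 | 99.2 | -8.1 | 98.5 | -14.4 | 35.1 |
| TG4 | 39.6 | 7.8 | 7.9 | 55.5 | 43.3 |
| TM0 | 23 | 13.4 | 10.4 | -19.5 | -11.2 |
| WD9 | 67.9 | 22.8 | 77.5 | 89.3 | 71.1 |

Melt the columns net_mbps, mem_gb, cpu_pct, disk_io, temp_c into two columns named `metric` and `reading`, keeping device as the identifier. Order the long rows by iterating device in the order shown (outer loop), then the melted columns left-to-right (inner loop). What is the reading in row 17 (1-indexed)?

7.8

30 rows total (6 × 5). Row 17: index ⌊(17-1)/5⌋ = 3 into device → TG4; (17-1) mod 5 = 1 into the melted columns → mem_gb.
So row 17 is (TG4, mem_gb, 7.8); reading = 7.8.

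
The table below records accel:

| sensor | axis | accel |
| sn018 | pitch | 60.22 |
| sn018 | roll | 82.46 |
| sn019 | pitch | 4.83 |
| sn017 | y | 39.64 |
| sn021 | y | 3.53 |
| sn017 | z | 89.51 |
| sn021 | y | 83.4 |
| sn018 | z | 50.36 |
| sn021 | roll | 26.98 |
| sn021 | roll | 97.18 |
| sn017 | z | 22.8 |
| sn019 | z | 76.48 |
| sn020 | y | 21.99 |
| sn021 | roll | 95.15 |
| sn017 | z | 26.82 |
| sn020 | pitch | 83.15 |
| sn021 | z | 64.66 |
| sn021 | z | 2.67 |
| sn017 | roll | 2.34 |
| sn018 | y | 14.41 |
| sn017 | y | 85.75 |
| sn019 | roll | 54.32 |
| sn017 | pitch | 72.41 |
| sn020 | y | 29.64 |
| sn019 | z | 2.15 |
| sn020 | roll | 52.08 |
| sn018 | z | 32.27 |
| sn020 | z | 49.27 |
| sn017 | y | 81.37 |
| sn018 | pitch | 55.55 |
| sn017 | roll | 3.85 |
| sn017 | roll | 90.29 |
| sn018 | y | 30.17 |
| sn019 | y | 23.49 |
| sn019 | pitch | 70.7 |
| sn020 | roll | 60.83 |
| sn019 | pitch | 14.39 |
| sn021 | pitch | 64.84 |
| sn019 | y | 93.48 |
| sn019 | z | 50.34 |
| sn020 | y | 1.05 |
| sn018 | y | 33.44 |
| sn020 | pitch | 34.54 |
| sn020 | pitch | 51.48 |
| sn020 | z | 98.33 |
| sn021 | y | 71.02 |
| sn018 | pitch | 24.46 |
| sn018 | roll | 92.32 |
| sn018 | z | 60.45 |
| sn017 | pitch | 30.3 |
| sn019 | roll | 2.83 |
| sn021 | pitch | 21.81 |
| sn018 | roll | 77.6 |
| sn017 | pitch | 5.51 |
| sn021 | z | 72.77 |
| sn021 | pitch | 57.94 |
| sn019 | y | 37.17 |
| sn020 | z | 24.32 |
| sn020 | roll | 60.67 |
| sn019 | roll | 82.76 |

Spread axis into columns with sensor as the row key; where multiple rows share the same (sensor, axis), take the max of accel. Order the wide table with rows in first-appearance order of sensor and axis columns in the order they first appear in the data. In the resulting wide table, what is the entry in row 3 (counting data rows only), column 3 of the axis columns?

With rows in first-appearance order of sensor, row 3 is sensor=sn017. axis columns in first-appearance order: pitch, roll, y, z; column 3 is y.
Long rows with sensor=sn017, axis=y: max(39.64, 85.75, 81.37) = 85.75.

85.75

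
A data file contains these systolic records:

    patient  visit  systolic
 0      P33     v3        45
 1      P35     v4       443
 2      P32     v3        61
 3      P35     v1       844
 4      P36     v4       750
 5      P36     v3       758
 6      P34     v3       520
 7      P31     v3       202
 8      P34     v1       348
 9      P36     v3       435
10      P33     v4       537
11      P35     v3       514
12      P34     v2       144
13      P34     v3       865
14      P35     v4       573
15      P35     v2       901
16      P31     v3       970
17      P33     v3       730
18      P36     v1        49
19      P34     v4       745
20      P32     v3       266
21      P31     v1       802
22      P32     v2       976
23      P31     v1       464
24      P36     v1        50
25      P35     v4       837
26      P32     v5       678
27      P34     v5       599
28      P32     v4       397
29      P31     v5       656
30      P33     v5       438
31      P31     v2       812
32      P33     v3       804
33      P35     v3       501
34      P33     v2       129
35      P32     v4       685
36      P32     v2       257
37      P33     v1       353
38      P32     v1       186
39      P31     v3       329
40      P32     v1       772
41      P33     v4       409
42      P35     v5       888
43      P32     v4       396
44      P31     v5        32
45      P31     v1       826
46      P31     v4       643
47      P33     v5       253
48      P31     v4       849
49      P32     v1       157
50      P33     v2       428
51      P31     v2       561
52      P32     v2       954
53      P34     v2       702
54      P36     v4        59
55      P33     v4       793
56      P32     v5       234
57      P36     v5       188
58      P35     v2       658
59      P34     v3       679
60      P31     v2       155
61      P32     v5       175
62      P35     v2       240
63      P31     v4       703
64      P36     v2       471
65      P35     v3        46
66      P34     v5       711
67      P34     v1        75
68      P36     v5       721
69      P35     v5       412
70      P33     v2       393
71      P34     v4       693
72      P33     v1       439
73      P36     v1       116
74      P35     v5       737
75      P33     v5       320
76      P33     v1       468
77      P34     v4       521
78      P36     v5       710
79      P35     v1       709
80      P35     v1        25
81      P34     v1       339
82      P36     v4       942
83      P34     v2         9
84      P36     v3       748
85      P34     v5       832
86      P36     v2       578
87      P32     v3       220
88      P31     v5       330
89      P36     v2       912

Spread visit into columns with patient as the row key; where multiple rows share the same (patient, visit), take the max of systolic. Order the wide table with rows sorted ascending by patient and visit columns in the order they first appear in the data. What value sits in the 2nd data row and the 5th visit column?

678

With rows sorted ascending by patient, row 2 is patient=P32. visit columns in first-appearance order: v3, v4, v1, v2, v5; column 5 is v5.
Long rows with patient=P32, visit=v5: max(678, 234, 175) = 678.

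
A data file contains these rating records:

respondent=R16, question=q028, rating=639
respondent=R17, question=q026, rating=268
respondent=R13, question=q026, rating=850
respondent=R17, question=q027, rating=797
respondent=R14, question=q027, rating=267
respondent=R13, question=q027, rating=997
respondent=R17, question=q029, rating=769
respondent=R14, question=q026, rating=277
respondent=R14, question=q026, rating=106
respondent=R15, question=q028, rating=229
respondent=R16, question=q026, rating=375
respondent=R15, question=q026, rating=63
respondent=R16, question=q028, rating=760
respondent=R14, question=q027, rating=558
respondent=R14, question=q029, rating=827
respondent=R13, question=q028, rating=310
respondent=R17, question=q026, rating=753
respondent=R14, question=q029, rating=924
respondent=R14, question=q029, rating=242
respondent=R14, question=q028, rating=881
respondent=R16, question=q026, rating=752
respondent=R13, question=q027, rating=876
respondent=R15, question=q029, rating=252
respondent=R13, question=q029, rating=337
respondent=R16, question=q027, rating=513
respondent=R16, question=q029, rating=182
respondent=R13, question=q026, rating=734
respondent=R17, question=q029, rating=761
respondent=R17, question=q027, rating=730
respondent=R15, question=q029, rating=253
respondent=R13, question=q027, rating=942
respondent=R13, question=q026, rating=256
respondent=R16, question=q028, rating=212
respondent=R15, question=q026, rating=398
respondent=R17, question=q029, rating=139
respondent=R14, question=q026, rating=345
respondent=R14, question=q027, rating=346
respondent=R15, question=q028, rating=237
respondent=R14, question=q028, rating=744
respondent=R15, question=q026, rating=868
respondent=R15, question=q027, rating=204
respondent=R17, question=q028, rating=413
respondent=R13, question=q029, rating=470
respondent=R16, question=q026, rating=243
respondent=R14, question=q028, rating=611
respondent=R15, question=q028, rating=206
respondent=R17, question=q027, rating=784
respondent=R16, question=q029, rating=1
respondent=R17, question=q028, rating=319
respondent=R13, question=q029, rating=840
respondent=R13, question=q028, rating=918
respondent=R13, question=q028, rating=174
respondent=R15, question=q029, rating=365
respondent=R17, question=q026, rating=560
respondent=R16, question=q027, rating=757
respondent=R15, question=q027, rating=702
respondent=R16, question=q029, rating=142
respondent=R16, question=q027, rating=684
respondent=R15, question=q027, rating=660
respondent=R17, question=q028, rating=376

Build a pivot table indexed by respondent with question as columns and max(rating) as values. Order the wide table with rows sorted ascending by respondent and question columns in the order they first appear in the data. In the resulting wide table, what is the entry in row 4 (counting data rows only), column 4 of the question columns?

182

With rows sorted ascending by respondent, row 4 is respondent=R16. question columns in first-appearance order: q028, q026, q027, q029; column 4 is q029.
Long rows with respondent=R16, question=q029: max(182, 1, 142) = 182.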